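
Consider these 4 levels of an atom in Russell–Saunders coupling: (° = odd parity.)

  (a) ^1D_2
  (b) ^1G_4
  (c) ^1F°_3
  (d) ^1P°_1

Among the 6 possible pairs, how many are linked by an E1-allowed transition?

3

(a)–(b): forbidden (parity, ΔL, ΔJ).
(a)–(c): allowed.
(a)–(d): allowed.
(b)–(c): allowed.
(b)–(d): forbidden (ΔL, ΔJ).
(c)–(d): forbidden (parity, ΔL, ΔJ).
Allowed pairs: 3 of 6.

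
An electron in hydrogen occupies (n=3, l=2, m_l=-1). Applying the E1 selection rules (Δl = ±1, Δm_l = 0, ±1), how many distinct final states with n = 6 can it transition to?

E1 requires Δl = ±1, so l_f ∈ {1, 3}; with 0 ≤ l_f ≤ n_f−1 = 5, the allowed l_f values are {1, 3}.
For l_f = 1: m_f ∈ {m_i−1, m_i, m_i+1} ∩ [−1, 1] = {-1, 0} → 2 states.
For l_f = 3: m_f ∈ {m_i−1, m_i, m_i+1} ∩ [−3, 3] = {-2, -1, 0} → 3 states.
Total: 5.

5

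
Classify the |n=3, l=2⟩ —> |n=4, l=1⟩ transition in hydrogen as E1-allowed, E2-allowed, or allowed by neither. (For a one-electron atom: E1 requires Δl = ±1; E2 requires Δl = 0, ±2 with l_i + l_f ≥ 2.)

E1

Δl = 1 − 2 = -1; l_i + l_f = 3.
E1 (Δl = ±1): satisfied.
E2 (Δl = 0,±2, l_i+l_f ≥ 2): not satisfied.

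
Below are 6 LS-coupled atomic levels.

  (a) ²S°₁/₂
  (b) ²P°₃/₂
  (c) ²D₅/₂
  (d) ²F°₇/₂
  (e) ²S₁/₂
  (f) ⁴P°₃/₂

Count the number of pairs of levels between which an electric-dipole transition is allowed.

(a)–(b): forbidden (parity).
(a)–(c): forbidden (ΔL, ΔJ).
(a)–(d): forbidden (parity, ΔL, ΔJ).
(a)–(e): forbidden (ΔL).
(a)–(f): forbidden (parity, ΔS).
(b)–(c): allowed.
(b)–(d): forbidden (parity, ΔL, ΔJ).
(b)–(e): allowed.
(b)–(f): forbidden (parity, ΔS).
(c)–(d): allowed.
(c)–(e): forbidden (parity, ΔL, ΔJ).
(c)–(f): forbidden (ΔS).
(d)–(e): forbidden (ΔL, ΔJ).
(d)–(f): forbidden (parity, ΔS, ΔL, ΔJ).
(e)–(f): forbidden (ΔS).
Allowed pairs: 3 of 15.

3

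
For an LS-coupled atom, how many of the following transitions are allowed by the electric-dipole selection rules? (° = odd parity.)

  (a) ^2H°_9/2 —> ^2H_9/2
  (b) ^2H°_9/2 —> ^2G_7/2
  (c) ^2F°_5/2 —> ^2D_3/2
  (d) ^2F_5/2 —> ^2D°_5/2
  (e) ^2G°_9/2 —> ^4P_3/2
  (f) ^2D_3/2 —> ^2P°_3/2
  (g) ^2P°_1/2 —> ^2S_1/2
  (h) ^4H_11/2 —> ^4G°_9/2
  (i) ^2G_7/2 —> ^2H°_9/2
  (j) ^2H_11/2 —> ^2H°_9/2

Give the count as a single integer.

9

(a) allowed
(b) allowed
(c) allowed
(d) allowed
(e) forbidden (ΔS, ΔL, ΔJ fail)
(f) allowed
(g) allowed
(h) allowed
(i) allowed
(j) allowed
Total allowed: 9 of 10.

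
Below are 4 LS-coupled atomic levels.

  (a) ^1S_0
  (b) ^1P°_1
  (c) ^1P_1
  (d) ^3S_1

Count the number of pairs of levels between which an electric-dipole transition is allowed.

2

(a)–(b): allowed.
(a)–(c): forbidden (parity).
(a)–(d): forbidden (parity, ΔS, ΔL).
(b)–(c): allowed.
(b)–(d): forbidden (ΔS).
(c)–(d): forbidden (parity, ΔS).
Allowed pairs: 2 of 6.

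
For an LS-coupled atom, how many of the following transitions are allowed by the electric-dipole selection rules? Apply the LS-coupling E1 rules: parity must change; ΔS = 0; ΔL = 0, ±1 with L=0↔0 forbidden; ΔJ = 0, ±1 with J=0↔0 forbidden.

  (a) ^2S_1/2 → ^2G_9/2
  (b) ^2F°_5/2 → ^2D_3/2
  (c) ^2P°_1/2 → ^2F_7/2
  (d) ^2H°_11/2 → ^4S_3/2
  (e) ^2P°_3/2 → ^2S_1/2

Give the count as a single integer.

(a) forbidden (parity, ΔL, ΔJ fail)
(b) allowed
(c) forbidden (ΔL, ΔJ fail)
(d) forbidden (ΔS, ΔL, ΔJ fail)
(e) allowed
Total allowed: 2 of 5.

2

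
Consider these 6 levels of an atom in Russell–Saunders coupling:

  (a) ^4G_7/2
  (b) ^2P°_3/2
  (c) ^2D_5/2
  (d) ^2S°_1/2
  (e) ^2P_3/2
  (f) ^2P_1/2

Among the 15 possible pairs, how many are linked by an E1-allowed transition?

5

(a)–(b): forbidden (ΔS, ΔL, ΔJ).
(a)–(c): forbidden (parity, ΔS, ΔL).
(a)–(d): forbidden (ΔS, ΔL, ΔJ).
(a)–(e): forbidden (parity, ΔS, ΔL, ΔJ).
(a)–(f): forbidden (parity, ΔS, ΔL, ΔJ).
(b)–(c): allowed.
(b)–(d): forbidden (parity).
(b)–(e): allowed.
(b)–(f): allowed.
(c)–(d): forbidden (ΔL, ΔJ).
(c)–(e): forbidden (parity).
(c)–(f): forbidden (parity, ΔJ).
(d)–(e): allowed.
(d)–(f): allowed.
(e)–(f): forbidden (parity).
Allowed pairs: 5 of 15.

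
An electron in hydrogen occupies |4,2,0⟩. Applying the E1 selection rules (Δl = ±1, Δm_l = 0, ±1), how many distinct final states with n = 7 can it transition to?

6

E1 requires Δl = ±1, so l_f ∈ {1, 3}; with 0 ≤ l_f ≤ n_f−1 = 6, the allowed l_f values are {1, 3}.
For l_f = 1: m_f ∈ {m_i−1, m_i, m_i+1} ∩ [−1, 1] = {-1, 0, 1} → 3 states.
For l_f = 3: m_f ∈ {m_i−1, m_i, m_i+1} ∩ [−3, 3] = {-1, 0, 1} → 3 states.
Total: 6.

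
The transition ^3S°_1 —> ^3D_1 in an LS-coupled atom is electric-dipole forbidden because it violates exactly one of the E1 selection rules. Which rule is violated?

the ΔL = 0, ±1 rule

Initial level: S=1, L=0, J=1, parity odd. Final level: S=1, L=2, J=1, parity even.
ΔJ = 0, ±1 (not J=0↔0): J: 1 → 1, ΔJ = +0 — ✓.
Parity must change: odd → even — ✓.
ΔS = 0: S: 1 → 1 — ✓.
ΔL = 0, ±1 (not L=0↔0): L: 0 → 2, ΔL = +2 — ✗.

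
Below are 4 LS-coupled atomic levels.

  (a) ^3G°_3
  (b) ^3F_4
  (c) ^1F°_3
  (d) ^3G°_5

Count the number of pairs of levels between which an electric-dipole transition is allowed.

(a)–(b): allowed.
(a)–(c): forbidden (parity, ΔS).
(a)–(d): forbidden (parity, ΔJ).
(b)–(c): forbidden (ΔS).
(b)–(d): allowed.
(c)–(d): forbidden (parity, ΔS, ΔJ).
Allowed pairs: 2 of 6.

2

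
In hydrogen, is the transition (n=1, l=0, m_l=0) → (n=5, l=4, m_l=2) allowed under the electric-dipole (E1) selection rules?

Initial l = 0, final l = 4, so Δl = +4. E1 requires Δl = ±1: ✗.
m_l: 0 → 2 (Δm_l = +2). |Δm_l| ≤ 1 ✗.
The transition is electric-dipole forbidden.

forbidden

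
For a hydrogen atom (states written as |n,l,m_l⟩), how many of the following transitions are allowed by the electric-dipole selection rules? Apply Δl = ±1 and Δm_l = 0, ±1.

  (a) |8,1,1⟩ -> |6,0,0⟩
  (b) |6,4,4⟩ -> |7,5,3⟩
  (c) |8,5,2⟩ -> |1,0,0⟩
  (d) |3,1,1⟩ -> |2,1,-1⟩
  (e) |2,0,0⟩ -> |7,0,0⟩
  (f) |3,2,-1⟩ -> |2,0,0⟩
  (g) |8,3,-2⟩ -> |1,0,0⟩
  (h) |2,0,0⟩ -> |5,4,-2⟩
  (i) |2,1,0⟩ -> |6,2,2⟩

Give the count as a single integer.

(a) allowed
(b) allowed
(c) forbidden — Δl = -5 (E1 requires Δl = ±1); Δm_l = -2 (E1 requires Δm_l = 0, ±1)
(d) forbidden — Δl = +0 (E1 requires Δl = ±1); Δm_l = -2 (E1 requires Δm_l = 0, ±1)
(e) forbidden — Δl = +0 (E1 requires Δl = ±1)
(f) forbidden — Δl = -2 (E1 requires Δl = ±1)
(g) forbidden — Δl = -3 (E1 requires Δl = ±1); Δm_l = +2 (E1 requires Δm_l = 0, ±1)
(h) forbidden — Δl = +4 (E1 requires Δl = ±1); Δm_l = -2 (E1 requires Δm_l = 0, ±1)
(i) forbidden — Δm_l = +2 (E1 requires Δm_l = 0, ±1)
Total allowed: 2 of 9.

2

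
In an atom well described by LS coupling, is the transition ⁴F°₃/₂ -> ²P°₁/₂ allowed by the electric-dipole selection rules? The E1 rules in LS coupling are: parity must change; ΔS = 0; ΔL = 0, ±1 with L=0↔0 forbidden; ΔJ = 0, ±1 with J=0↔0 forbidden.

Initial level: S=3/2, L=3, J=3/2, parity odd. Final level: S=1/2, L=1, J=1/2, parity odd.
ΔL = 0, ±1 (not L=0↔0): L: 3 → 1, ΔL = -2 — fails.
ΔJ = 0, ±1 (not J=0↔0): J: 3/2 → 1/2, ΔJ = -1 — passes.
ΔS = 0: S: 3/2 → 1/2 — fails.
Parity must change: odd → odd — fails.
Rule(s) violated: parity, ΔS, ΔL.

forbidden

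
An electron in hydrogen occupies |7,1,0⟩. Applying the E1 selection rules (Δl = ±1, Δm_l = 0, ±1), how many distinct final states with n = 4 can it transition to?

E1 requires Δl = ±1, so l_f ∈ {0, 2}; with 0 ≤ l_f ≤ n_f−1 = 3, the allowed l_f values are {0, 2}.
For l_f = 0: m_f ∈ {m_i−1, m_i, m_i+1} ∩ [−0, 0] = {0} → 1 state.
For l_f = 2: m_f ∈ {m_i−1, m_i, m_i+1} ∩ [−2, 2] = {-1, 0, 1} → 3 states.
Total: 4.

4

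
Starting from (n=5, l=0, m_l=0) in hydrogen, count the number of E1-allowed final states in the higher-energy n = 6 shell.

E1 requires Δl = ±1, so l_f ∈ {-1, 1}; with 0 ≤ l_f ≤ n_f−1 = 5, the allowed l_f values are {1}.
For l_f = 1: m_f ∈ {m_i−1, m_i, m_i+1} ∩ [−1, 1] = {-1, 0, 1} → 3 states.
Total: 3.

3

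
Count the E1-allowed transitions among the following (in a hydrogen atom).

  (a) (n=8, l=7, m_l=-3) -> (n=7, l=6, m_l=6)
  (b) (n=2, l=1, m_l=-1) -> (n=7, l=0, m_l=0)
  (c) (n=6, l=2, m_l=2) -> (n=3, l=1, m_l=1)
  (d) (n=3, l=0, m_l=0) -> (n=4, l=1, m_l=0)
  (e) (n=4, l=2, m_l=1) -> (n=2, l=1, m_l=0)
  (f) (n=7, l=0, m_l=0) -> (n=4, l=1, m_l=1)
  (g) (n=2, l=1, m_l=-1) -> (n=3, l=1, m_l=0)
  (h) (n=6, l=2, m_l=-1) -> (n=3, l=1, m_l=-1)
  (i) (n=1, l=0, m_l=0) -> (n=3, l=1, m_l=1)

(a) forbidden — Δm_l = +9 (E1 requires Δm_l = 0, ±1)
(b) allowed
(c) allowed
(d) allowed
(e) allowed
(f) allowed
(g) forbidden — Δl = +0 (E1 requires Δl = ±1)
(h) allowed
(i) allowed
Total allowed: 7 of 9.

7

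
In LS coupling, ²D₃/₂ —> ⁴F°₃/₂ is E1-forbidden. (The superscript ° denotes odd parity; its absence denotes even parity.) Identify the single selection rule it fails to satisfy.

Reading off the term symbols: S 1/2→3/2, L 2→3, J 3/2→3/2, parity even→odd.
Parity must change: even → odd — passes.
ΔS = 0: S: 1/2 → 3/2 — fails.
ΔL = 0, ±1 (not L=0↔0): L: 2 → 3, ΔL = +1 — passes.
ΔJ = 0, ±1 (not J=0↔0): J: 3/2 → 3/2, ΔJ = +0 — passes.

the ΔS = 0 rule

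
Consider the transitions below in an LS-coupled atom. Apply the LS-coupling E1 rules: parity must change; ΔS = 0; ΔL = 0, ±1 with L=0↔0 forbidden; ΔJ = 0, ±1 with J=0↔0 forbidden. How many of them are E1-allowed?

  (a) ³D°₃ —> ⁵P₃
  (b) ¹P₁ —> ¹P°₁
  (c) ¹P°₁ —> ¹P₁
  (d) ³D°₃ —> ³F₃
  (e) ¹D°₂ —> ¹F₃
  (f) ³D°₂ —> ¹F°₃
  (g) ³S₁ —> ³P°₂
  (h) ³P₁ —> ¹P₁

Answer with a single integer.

5

(a) forbidden (ΔS fails)
(b) allowed
(c) allowed
(d) allowed
(e) allowed
(f) forbidden (parity, ΔS fail)
(g) allowed
(h) forbidden (parity, ΔS fail)
Total allowed: 5 of 8.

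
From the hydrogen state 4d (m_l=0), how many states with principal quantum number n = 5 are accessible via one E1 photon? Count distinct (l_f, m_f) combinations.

E1 requires Δl = ±1, so l_f ∈ {1, 3}; with 0 ≤ l_f ≤ n_f−1 = 4, the allowed l_f values are {1, 3}.
For l_f = 1: m_f ∈ {m_i−1, m_i, m_i+1} ∩ [−1, 1] = {-1, 0, 1} → 3 states.
For l_f = 3: m_f ∈ {m_i−1, m_i, m_i+1} ∩ [−3, 3] = {-1, 0, 1} → 3 states.
Total: 6.

6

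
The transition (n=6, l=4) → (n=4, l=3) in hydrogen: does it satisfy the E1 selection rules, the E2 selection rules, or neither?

Δl = 3 − 4 = -1; l_i + l_f = 7.
E1 (Δl = ±1): satisfied.
E2 (Δl = 0,±2, l_i+l_f ≥ 2): not satisfied.

E1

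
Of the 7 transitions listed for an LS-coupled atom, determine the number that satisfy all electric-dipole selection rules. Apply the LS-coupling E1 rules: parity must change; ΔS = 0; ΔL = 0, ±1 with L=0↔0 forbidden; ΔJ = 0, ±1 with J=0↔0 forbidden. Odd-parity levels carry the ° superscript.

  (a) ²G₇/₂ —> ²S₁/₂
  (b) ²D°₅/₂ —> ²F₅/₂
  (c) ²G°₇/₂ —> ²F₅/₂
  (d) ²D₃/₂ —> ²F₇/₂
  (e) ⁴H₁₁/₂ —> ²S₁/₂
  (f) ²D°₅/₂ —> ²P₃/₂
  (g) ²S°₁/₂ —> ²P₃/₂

(a) forbidden (parity, ΔL, ΔJ fail)
(b) allowed
(c) allowed
(d) forbidden (parity, ΔJ fail)
(e) forbidden (parity, ΔS, ΔL, ΔJ fail)
(f) allowed
(g) allowed
Total allowed: 4 of 7.

4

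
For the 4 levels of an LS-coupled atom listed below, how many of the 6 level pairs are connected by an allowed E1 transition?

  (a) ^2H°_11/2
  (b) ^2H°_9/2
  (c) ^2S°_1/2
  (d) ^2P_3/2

1

(a)–(b): forbidden (parity).
(a)–(c): forbidden (parity, ΔL, ΔJ).
(a)–(d): forbidden (ΔL, ΔJ).
(b)–(c): forbidden (parity, ΔL, ΔJ).
(b)–(d): forbidden (ΔL, ΔJ).
(c)–(d): allowed.
Allowed pairs: 1 of 6.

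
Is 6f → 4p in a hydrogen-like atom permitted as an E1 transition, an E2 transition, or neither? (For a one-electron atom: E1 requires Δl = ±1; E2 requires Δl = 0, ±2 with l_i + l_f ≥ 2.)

E2

Δl = 1 − 3 = -2; l_i + l_f = 4.
E1 (Δl = ±1): not satisfied.
E2 (Δl = 0,±2, l_i+l_f ≥ 2): satisfied.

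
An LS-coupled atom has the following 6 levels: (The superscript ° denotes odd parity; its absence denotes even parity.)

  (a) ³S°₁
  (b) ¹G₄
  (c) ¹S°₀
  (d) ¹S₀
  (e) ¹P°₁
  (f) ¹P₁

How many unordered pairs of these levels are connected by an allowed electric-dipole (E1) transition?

3

(a)–(b): forbidden (ΔS, ΔL, ΔJ).
(a)–(c): forbidden (parity, ΔS, ΔL).
(a)–(d): forbidden (ΔS, ΔL).
(a)–(e): forbidden (parity, ΔS).
(a)–(f): forbidden (ΔS).
(b)–(c): forbidden (ΔL, ΔJ).
(b)–(d): forbidden (parity, ΔL, ΔJ).
(b)–(e): forbidden (ΔL, ΔJ).
(b)–(f): forbidden (parity, ΔL, ΔJ).
(c)–(d): forbidden (ΔL, ΔJ).
(c)–(e): forbidden (parity).
(c)–(f): allowed.
(d)–(e): allowed.
(d)–(f): forbidden (parity).
(e)–(f): allowed.
Allowed pairs: 3 of 15.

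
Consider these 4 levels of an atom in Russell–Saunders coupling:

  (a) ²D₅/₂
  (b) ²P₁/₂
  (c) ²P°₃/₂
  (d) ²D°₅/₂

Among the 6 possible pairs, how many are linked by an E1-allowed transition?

3

(a)–(b): forbidden (parity, ΔJ).
(a)–(c): allowed.
(a)–(d): allowed.
(b)–(c): allowed.
(b)–(d): forbidden (ΔJ).
(c)–(d): forbidden (parity).
Allowed pairs: 3 of 6.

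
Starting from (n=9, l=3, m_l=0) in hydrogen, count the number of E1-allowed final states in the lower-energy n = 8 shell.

E1 requires Δl = ±1, so l_f ∈ {2, 4}; with 0 ≤ l_f ≤ n_f−1 = 7, the allowed l_f values are {2, 4}.
For l_f = 2: m_f ∈ {m_i−1, m_i, m_i+1} ∩ [−2, 2] = {-1, 0, 1} → 3 states.
For l_f = 4: m_f ∈ {m_i−1, m_i, m_i+1} ∩ [−4, 4] = {-1, 0, 1} → 3 states.
Total: 6.

6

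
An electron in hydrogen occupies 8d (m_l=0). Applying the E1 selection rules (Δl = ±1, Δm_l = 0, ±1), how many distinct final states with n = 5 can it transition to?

E1 requires Δl = ±1, so l_f ∈ {1, 3}; with 0 ≤ l_f ≤ n_f−1 = 4, the allowed l_f values are {1, 3}.
For l_f = 1: m_f ∈ {m_i−1, m_i, m_i+1} ∩ [−1, 1] = {-1, 0, 1} → 3 states.
For l_f = 3: m_f ∈ {m_i−1, m_i, m_i+1} ∩ [−3, 3] = {-1, 0, 1} → 3 states.
Total: 6.

6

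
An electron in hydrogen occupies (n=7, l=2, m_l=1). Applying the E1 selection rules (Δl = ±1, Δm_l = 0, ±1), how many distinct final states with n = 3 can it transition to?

E1 requires Δl = ±1, so l_f ∈ {1, 3}; with 0 ≤ l_f ≤ n_f−1 = 2, the allowed l_f values are {1}.
For l_f = 1: m_f ∈ {m_i−1, m_i, m_i+1} ∩ [−1, 1] = {0, 1} → 2 states.
Total: 2.

2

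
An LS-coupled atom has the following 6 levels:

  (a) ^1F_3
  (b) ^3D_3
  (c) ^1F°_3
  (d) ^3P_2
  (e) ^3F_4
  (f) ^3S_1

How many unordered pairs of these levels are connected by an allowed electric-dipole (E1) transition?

1

(a)–(b): forbidden (parity, ΔS).
(a)–(c): allowed.
(a)–(d): forbidden (parity, ΔS, ΔL).
(a)–(e): forbidden (parity, ΔS).
(a)–(f): forbidden (parity, ΔS, ΔL, ΔJ).
(b)–(c): forbidden (ΔS).
(b)–(d): forbidden (parity).
(b)–(e): forbidden (parity).
(b)–(f): forbidden (parity, ΔL, ΔJ).
(c)–(d): forbidden (ΔS, ΔL).
(c)–(e): forbidden (ΔS).
(c)–(f): forbidden (ΔS, ΔL, ΔJ).
(d)–(e): forbidden (parity, ΔL, ΔJ).
(d)–(f): forbidden (parity).
(e)–(f): forbidden (parity, ΔL, ΔJ).
Allowed pairs: 1 of 15.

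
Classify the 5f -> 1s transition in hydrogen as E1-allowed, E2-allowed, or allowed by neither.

neither

Δl = 0 − 3 = -3; l_i + l_f = 3.
E1 (Δl = ±1): not satisfied.
E2 (Δl = 0,±2, l_i+l_f ≥ 2): not satisfied.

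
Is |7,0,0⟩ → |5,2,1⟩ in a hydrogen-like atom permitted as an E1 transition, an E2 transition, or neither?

Δl = 2 − 0 = +2; l_i + l_f = 2.
Δm_l = +1.
E1 (Δl = ±1, |Δm_l| ≤ 1): not satisfied.
E2 (Δl = 0,±2, l_i+l_f ≥ 2, |Δm_l| ≤ 2): satisfied.

E2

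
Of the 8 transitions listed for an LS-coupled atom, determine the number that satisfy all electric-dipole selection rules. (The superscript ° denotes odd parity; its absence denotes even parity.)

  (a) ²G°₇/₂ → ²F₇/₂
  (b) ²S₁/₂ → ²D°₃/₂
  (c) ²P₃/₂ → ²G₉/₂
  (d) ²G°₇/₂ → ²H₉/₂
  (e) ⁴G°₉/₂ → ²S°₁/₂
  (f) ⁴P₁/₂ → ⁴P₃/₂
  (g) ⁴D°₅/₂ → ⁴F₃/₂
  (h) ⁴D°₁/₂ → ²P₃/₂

3

(a) allowed
(b) forbidden (ΔL fails)
(c) forbidden (parity, ΔL, ΔJ fail)
(d) allowed
(e) forbidden (parity, ΔS, ΔL, ΔJ fail)
(f) forbidden (parity fails)
(g) allowed
(h) forbidden (ΔS fails)
Total allowed: 3 of 8.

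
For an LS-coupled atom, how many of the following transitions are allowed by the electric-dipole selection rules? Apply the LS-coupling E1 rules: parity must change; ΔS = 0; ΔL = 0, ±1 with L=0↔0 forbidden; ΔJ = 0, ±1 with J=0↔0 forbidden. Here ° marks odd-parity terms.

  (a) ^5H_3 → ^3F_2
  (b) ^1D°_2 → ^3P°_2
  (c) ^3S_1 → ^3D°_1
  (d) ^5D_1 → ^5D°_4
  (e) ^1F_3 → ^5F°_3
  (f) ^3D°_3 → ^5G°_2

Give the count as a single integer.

0

(a) forbidden (parity, ΔS, ΔL fail)
(b) forbidden (parity, ΔS fail)
(c) forbidden (ΔL fails)
(d) forbidden (ΔJ fails)
(e) forbidden (ΔS fails)
(f) forbidden (parity, ΔS, ΔL fail)
Total allowed: 0 of 6.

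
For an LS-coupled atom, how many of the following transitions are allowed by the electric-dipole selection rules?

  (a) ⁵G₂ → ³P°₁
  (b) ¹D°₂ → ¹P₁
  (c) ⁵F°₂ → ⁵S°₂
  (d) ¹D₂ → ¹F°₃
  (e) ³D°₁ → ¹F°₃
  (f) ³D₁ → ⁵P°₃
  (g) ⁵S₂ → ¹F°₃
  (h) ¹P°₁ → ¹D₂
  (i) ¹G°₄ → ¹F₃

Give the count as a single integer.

(a) forbidden (ΔS, ΔL fail)
(b) allowed
(c) forbidden (parity, ΔL fail)
(d) allowed
(e) forbidden (parity, ΔS, ΔJ fail)
(f) forbidden (ΔS, ΔJ fail)
(g) forbidden (ΔS, ΔL fail)
(h) allowed
(i) allowed
Total allowed: 4 of 9.

4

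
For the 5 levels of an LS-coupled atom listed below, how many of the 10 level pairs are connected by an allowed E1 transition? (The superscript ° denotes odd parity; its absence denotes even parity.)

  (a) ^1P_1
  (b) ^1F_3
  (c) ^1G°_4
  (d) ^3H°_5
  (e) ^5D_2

1

(a)–(b): forbidden (parity, ΔL, ΔJ).
(a)–(c): forbidden (ΔL, ΔJ).
(a)–(d): forbidden (ΔS, ΔL, ΔJ).
(a)–(e): forbidden (parity, ΔS).
(b)–(c): allowed.
(b)–(d): forbidden (ΔS, ΔL, ΔJ).
(b)–(e): forbidden (parity, ΔS).
(c)–(d): forbidden (parity, ΔS).
(c)–(e): forbidden (ΔS, ΔL, ΔJ).
(d)–(e): forbidden (ΔS, ΔL, ΔJ).
Allowed pairs: 1 of 10.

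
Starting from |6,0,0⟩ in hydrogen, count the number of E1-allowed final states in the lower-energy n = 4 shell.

3

E1 requires Δl = ±1, so l_f ∈ {-1, 1}; with 0 ≤ l_f ≤ n_f−1 = 3, the allowed l_f values are {1}.
For l_f = 1: m_f ∈ {m_i−1, m_i, m_i+1} ∩ [−1, 1] = {-1, 0, 1} → 3 states.
Total: 3.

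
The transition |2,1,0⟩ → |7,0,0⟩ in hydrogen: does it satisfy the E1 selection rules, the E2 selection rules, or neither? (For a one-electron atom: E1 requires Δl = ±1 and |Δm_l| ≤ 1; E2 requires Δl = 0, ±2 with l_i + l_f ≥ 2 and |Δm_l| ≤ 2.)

Δl = 0 − 1 = -1; l_i + l_f = 1.
Δm_l = +0.
E1 (Δl = ±1, |Δm_l| ≤ 1): satisfied.
E2 (Δl = 0,±2, l_i+l_f ≥ 2, |Δm_l| ≤ 2): not satisfied.

E1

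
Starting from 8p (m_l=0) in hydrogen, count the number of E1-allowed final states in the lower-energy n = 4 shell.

4

E1 requires Δl = ±1, so l_f ∈ {0, 2}; with 0 ≤ l_f ≤ n_f−1 = 3, the allowed l_f values are {0, 2}.
For l_f = 0: m_f ∈ {m_i−1, m_i, m_i+1} ∩ [−0, 0] = {0} → 1 state.
For l_f = 2: m_f ∈ {m_i−1, m_i, m_i+1} ∩ [−2, 2] = {-1, 0, 1} → 3 states.
Total: 4.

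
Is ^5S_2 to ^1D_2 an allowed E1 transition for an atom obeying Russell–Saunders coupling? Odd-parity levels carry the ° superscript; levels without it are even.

forbidden

Initial level: S=2, L=0, J=2, parity even. Final level: S=0, L=2, J=2, parity even.
Parity must change: even → even — violated.
ΔS = 0: S: 2 → 0 — violated.
ΔL = 0, ±1 (not L=0↔0): L: 0 → 2, ΔL = +2 — violated.
ΔJ = 0, ±1 (not J=0↔0): J: 2 → 2, ΔJ = +0 — satisfied.
Rule(s) violated: parity, ΔS, ΔL.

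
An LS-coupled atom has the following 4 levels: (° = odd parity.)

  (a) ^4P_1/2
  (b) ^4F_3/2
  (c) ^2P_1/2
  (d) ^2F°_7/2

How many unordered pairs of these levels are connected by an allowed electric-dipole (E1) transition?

0

(a)–(b): forbidden (parity, ΔL).
(a)–(c): forbidden (parity, ΔS).
(a)–(d): forbidden (ΔS, ΔL, ΔJ).
(b)–(c): forbidden (parity, ΔS, ΔL).
(b)–(d): forbidden (ΔS, ΔJ).
(c)–(d): forbidden (ΔL, ΔJ).
Allowed pairs: 0 of 6.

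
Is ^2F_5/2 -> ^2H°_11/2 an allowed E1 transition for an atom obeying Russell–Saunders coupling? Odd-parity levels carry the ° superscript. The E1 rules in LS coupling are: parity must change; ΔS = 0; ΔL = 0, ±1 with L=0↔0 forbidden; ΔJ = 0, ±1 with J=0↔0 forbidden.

forbidden

Parity must change: even → odd — passes.
ΔS = 0: S: 1/2 → 1/2 — passes.
ΔL = 0, ±1 (not L=0↔0): L: 3 → 5, ΔL = +2 — fails.
ΔJ = 0, ±1 (not J=0↔0): J: 5/2 → 11/2, ΔJ = +3 — fails.
Rule(s) violated: ΔL, ΔJ.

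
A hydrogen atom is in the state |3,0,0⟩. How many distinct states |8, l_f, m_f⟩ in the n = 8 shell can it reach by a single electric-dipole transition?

E1 requires Δl = ±1, so l_f ∈ {-1, 1}; with 0 ≤ l_f ≤ n_f−1 = 7, the allowed l_f values are {1}.
For l_f = 1: m_f ∈ {m_i−1, m_i, m_i+1} ∩ [−1, 1] = {-1, 0, 1} → 3 states.
Total: 3.

3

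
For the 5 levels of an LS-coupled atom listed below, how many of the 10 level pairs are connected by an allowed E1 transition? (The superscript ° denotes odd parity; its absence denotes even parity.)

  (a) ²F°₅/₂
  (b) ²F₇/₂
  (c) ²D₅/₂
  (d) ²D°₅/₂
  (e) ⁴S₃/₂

4

(a)–(b): allowed.
(a)–(c): allowed.
(a)–(d): forbidden (parity).
(a)–(e): forbidden (ΔS, ΔL).
(b)–(c): forbidden (parity).
(b)–(d): allowed.
(b)–(e): forbidden (parity, ΔS, ΔL, ΔJ).
(c)–(d): allowed.
(c)–(e): forbidden (parity, ΔS, ΔL).
(d)–(e): forbidden (ΔS, ΔL).
Allowed pairs: 4 of 10.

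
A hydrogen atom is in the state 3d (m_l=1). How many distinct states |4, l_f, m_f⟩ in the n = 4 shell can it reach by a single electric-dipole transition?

5

E1 requires Δl = ±1, so l_f ∈ {1, 3}; with 0 ≤ l_f ≤ n_f−1 = 3, the allowed l_f values are {1, 3}.
For l_f = 1: m_f ∈ {m_i−1, m_i, m_i+1} ∩ [−1, 1] = {0, 1} → 2 states.
For l_f = 3: m_f ∈ {m_i−1, m_i, m_i+1} ∩ [−3, 3] = {0, 1, 2} → 3 states.
Total: 5.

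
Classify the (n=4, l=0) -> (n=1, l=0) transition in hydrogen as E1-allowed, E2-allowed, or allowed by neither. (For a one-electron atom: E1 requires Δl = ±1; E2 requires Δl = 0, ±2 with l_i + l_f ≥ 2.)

Δl = 0 − 0 = +0; l_i + l_f = 0.
E1 (Δl = ±1): not satisfied.
E2 (Δl = 0,±2, l_i+l_f ≥ 2): not satisfied.

neither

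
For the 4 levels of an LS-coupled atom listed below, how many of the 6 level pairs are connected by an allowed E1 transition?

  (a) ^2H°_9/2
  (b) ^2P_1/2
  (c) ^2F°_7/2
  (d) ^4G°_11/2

(a)–(b): forbidden (ΔL, ΔJ).
(a)–(c): forbidden (parity, ΔL).
(a)–(d): forbidden (parity, ΔS).
(b)–(c): forbidden (ΔL, ΔJ).
(b)–(d): forbidden (ΔS, ΔL, ΔJ).
(c)–(d): forbidden (parity, ΔS, ΔJ).
Allowed pairs: 0 of 6.

0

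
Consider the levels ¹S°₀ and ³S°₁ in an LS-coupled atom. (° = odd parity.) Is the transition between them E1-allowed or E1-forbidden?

Reading off the term symbols: S 0→1, L 0→0, J 0→1, parity odd→odd.
Parity must change: odd → odd — ✗.
ΔS = 0: S: 0 → 1 — ✗.
ΔL = 0, ±1 (not L=0↔0): L: 0 → 0, ΔL = +0 — ✗.
ΔJ = 0, ±1 (not J=0↔0): J: 0 → 1, ΔJ = +1 — ✓.
Rule(s) violated: parity, ΔS, ΔL.

forbidden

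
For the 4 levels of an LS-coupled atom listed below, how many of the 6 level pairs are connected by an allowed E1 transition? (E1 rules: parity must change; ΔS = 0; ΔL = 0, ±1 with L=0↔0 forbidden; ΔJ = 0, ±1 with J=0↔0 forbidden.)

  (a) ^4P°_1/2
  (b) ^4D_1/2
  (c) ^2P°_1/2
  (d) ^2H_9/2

(a)–(b): allowed.
(a)–(c): forbidden (parity, ΔS).
(a)–(d): forbidden (ΔS, ΔL, ΔJ).
(b)–(c): forbidden (ΔS).
(b)–(d): forbidden (parity, ΔS, ΔL, ΔJ).
(c)–(d): forbidden (ΔL, ΔJ).
Allowed pairs: 1 of 6.

1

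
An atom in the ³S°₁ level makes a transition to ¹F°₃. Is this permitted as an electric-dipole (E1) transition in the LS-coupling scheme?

forbidden

Initial level: S=1, L=0, J=1, parity odd. Final level: S=0, L=3, J=3, parity odd.
ΔL = 0, ±1 (not L=0↔0): L: 0 → 3, ΔL = +3 — fails.
ΔJ = 0, ±1 (not J=0↔0): J: 1 → 3, ΔJ = +2 — fails.
Parity must change: odd → odd — fails.
ΔS = 0: S: 1 → 0 — fails.
Rule(s) violated: parity, ΔS, ΔL, ΔJ.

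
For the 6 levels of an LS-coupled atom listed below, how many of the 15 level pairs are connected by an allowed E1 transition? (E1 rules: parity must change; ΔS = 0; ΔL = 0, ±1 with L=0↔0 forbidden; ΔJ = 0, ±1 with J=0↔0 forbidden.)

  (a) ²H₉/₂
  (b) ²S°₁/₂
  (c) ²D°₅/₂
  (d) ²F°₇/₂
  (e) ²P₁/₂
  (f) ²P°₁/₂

(a)–(b): forbidden (ΔL, ΔJ).
(a)–(c): forbidden (ΔL, ΔJ).
(a)–(d): forbidden (ΔL).
(a)–(e): forbidden (parity, ΔL, ΔJ).
(a)–(f): forbidden (ΔL, ΔJ).
(b)–(c): forbidden (parity, ΔL, ΔJ).
(b)–(d): forbidden (parity, ΔL, ΔJ).
(b)–(e): allowed.
(b)–(f): forbidden (parity).
(c)–(d): forbidden (parity).
(c)–(e): forbidden (ΔJ).
(c)–(f): forbidden (parity, ΔJ).
(d)–(e): forbidden (ΔL, ΔJ).
(d)–(f): forbidden (parity, ΔL, ΔJ).
(e)–(f): allowed.
Allowed pairs: 2 of 15.

2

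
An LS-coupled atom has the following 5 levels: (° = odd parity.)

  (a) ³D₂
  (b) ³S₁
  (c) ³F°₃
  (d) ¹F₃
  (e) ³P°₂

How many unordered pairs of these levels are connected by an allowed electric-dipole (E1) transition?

3

(a)–(b): forbidden (parity, ΔL).
(a)–(c): allowed.
(a)–(d): forbidden (parity, ΔS).
(a)–(e): allowed.
(b)–(c): forbidden (ΔL, ΔJ).
(b)–(d): forbidden (parity, ΔS, ΔL, ΔJ).
(b)–(e): allowed.
(c)–(d): forbidden (ΔS).
(c)–(e): forbidden (parity, ΔL).
(d)–(e): forbidden (ΔS, ΔL).
Allowed pairs: 3 of 10.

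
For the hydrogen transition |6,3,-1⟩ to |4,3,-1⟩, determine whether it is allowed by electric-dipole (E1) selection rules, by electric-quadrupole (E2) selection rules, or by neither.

E2

Δl = 3 − 3 = +0; l_i + l_f = 6.
Δm_l = +0.
E1 (Δl = ±1, |Δm_l| ≤ 1): not satisfied.
E2 (Δl = 0,±2, l_i+l_f ≥ 2, |Δm_l| ≤ 2): satisfied.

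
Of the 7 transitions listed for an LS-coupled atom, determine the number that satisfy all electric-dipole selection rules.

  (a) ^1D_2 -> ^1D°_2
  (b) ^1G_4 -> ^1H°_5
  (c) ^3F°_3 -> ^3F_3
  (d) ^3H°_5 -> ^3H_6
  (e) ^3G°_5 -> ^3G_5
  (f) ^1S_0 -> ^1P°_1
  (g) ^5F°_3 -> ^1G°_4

(a) allowed
(b) allowed
(c) allowed
(d) allowed
(e) allowed
(f) allowed
(g) forbidden (parity, ΔS fail)
Total allowed: 6 of 7.

6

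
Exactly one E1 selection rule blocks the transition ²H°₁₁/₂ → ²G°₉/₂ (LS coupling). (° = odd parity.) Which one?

parity

Initial level: S=1/2, L=5, J=11/2, parity odd. Final level: S=1/2, L=4, J=9/2, parity odd.
ΔL = 0, ±1 (not L=0↔0): L: 5 → 4, ΔL = -1 — ✓.
Parity must change: odd → odd — ✗.
ΔJ = 0, ±1 (not J=0↔0): J: 11/2 → 9/2, ΔJ = -1 — ✓.
ΔS = 0: S: 1/2 → 1/2 — ✓.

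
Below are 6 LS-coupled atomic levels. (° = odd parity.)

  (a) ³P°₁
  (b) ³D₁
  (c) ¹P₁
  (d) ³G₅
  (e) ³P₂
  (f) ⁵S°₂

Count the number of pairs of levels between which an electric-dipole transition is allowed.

2

(a)–(b): allowed.
(a)–(c): forbidden (ΔS).
(a)–(d): forbidden (ΔL, ΔJ).
(a)–(e): allowed.
(a)–(f): forbidden (parity, ΔS).
(b)–(c): forbidden (parity, ΔS).
(b)–(d): forbidden (parity, ΔL, ΔJ).
(b)–(e): forbidden (parity).
(b)–(f): forbidden (ΔS, ΔL).
(c)–(d): forbidden (parity, ΔS, ΔL, ΔJ).
(c)–(e): forbidden (parity, ΔS).
(c)–(f): forbidden (ΔS).
(d)–(e): forbidden (parity, ΔL, ΔJ).
(d)–(f): forbidden (ΔS, ΔL, ΔJ).
(e)–(f): forbidden (ΔS).
Allowed pairs: 2 of 15.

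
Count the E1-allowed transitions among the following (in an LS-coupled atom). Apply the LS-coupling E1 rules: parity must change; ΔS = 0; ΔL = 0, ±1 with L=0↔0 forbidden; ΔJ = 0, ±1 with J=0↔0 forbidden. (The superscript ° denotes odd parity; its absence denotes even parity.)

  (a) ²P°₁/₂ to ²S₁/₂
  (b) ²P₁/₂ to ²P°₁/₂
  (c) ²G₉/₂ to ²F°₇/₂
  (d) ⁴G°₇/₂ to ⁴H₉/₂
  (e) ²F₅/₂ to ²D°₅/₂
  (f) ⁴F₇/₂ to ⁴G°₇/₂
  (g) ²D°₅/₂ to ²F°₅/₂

(a) allowed
(b) allowed
(c) allowed
(d) allowed
(e) allowed
(f) allowed
(g) forbidden (parity fails)
Total allowed: 6 of 7.

6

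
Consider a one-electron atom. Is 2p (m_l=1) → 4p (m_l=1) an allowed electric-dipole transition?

forbidden

l: 1 → 1 (Δl = +0). Δl = ±1 ✗.
Δm_l = 1 − (1) = +0. E1 requires Δm_l = 0, ±1: ✓.
The transition is electric-dipole forbidden.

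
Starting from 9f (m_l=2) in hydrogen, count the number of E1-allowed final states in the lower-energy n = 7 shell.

5

E1 requires Δl = ±1, so l_f ∈ {2, 4}; with 0 ≤ l_f ≤ n_f−1 = 6, the allowed l_f values are {2, 4}.
For l_f = 2: m_f ∈ {m_i−1, m_i, m_i+1} ∩ [−2, 2] = {1, 2} → 2 states.
For l_f = 4: m_f ∈ {m_i−1, m_i, m_i+1} ∩ [−4, 4] = {1, 2, 3} → 3 states.
Total: 5.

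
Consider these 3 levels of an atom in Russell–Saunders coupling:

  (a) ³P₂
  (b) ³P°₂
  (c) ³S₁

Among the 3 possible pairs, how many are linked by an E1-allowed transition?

(a)–(b): allowed.
(a)–(c): forbidden (parity).
(b)–(c): allowed.
Allowed pairs: 2 of 3.

2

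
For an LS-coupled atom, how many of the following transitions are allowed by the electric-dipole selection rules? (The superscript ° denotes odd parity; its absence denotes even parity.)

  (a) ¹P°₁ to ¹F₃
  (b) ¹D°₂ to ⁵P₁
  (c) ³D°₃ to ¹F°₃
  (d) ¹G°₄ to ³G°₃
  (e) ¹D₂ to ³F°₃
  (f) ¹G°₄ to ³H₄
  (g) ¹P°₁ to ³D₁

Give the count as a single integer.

0

(a) forbidden (ΔL, ΔJ fail)
(b) forbidden (ΔS fails)
(c) forbidden (parity, ΔS fail)
(d) forbidden (parity, ΔS fail)
(e) forbidden (ΔS fails)
(f) forbidden (ΔS fails)
(g) forbidden (ΔS fails)
Total allowed: 0 of 7.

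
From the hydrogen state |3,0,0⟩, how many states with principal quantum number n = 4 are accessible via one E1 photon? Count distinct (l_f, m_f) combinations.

E1 requires Δl = ±1, so l_f ∈ {-1, 1}; with 0 ≤ l_f ≤ n_f−1 = 3, the allowed l_f values are {1}.
For l_f = 1: m_f ∈ {m_i−1, m_i, m_i+1} ∩ [−1, 1] = {-1, 0, 1} → 3 states.
Total: 3.

3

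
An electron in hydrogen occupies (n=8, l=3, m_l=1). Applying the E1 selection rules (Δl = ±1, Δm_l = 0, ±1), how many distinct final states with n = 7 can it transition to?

6

E1 requires Δl = ±1, so l_f ∈ {2, 4}; with 0 ≤ l_f ≤ n_f−1 = 6, the allowed l_f values are {2, 4}.
For l_f = 2: m_f ∈ {m_i−1, m_i, m_i+1} ∩ [−2, 2] = {0, 1, 2} → 3 states.
For l_f = 4: m_f ∈ {m_i−1, m_i, m_i+1} ∩ [−4, 4] = {0, 1, 2} → 3 states.
Total: 6.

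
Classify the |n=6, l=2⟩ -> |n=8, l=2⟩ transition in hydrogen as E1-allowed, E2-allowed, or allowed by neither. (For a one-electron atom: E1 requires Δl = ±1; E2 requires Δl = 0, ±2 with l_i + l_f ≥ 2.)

Δl = 2 − 2 = +0; l_i + l_f = 4.
E1 (Δl = ±1): not satisfied.
E2 (Δl = 0,±2, l_i+l_f ≥ 2): satisfied.

E2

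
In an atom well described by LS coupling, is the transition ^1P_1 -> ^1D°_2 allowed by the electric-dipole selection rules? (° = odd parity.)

Reading off the term symbols: S 0→0, L 1→2, J 1→2, parity even→odd.
Parity must change: even → odd — satisfied.
ΔS = 0: S: 0 → 0 — satisfied.
ΔL = 0, ±1 (not L=0↔0): L: 1 → 2, ΔL = +1 — satisfied.
ΔJ = 0, ±1 (not J=0↔0): J: 1 → 2, ΔJ = +1 — satisfied.
All four E1 rules are satisfied.

allowed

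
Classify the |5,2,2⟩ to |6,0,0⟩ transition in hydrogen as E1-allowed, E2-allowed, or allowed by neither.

E2

Δl = 0 − 2 = -2; l_i + l_f = 2.
Δm_l = -2.
E1 (Δl = ±1, |Δm_l| ≤ 1): not satisfied.
E2 (Δl = 0,±2, l_i+l_f ≥ 2, |Δm_l| ≤ 2): satisfied.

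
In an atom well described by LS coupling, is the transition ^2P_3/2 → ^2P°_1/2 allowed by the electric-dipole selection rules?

Reading off the term symbols: S 1/2→1/2, L 1→1, J 3/2→1/2, parity even→odd.
Parity must change: even → odd — satisfied.
ΔS = 0: S: 1/2 → 1/2 — satisfied.
ΔL = 0, ±1 (not L=0↔0): L: 1 → 1, ΔL = +0 — satisfied.
ΔJ = 0, ±1 (not J=0↔0): J: 3/2 → 1/2, ΔJ = -1 — satisfied.
All four E1 rules are satisfied.

allowed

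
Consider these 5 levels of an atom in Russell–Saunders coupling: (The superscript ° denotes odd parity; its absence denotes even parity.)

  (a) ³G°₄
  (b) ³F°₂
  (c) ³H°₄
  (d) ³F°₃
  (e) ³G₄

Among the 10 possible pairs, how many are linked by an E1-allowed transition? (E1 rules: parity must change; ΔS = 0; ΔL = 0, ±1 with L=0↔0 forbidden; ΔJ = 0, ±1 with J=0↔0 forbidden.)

(a)–(b): forbidden (parity, ΔJ).
(a)–(c): forbidden (parity).
(a)–(d): forbidden (parity).
(a)–(e): allowed.
(b)–(c): forbidden (parity, ΔL, ΔJ).
(b)–(d): forbidden (parity).
(b)–(e): forbidden (ΔJ).
(c)–(d): forbidden (parity, ΔL).
(c)–(e): allowed.
(d)–(e): allowed.
Allowed pairs: 3 of 10.

3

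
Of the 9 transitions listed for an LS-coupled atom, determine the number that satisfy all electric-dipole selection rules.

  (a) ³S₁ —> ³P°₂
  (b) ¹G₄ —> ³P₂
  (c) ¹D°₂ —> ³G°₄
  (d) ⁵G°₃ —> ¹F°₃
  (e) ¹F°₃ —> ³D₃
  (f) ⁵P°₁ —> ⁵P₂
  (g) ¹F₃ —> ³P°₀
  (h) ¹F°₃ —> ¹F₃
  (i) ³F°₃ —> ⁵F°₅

(a) allowed
(b) forbidden (parity, ΔS, ΔL, ΔJ fail)
(c) forbidden (parity, ΔS, ΔL, ΔJ fail)
(d) forbidden (parity, ΔS fail)
(e) forbidden (ΔS fails)
(f) allowed
(g) forbidden (ΔS, ΔL, ΔJ fail)
(h) allowed
(i) forbidden (parity, ΔS, ΔJ fail)
Total allowed: 3 of 9.

3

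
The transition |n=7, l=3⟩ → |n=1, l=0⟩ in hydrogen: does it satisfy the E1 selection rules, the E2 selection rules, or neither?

neither

Δl = 0 − 3 = -3; l_i + l_f = 3.
E1 (Δl = ±1): not satisfied.
E2 (Δl = 0,±2, l_i+l_f ≥ 2): not satisfied.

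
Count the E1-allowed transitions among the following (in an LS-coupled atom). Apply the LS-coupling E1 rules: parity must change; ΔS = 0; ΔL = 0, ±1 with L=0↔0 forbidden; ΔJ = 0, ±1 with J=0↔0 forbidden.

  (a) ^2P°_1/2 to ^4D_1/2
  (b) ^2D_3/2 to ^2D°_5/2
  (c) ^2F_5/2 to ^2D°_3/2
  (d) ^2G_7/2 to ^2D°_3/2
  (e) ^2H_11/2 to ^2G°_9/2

3

(a) forbidden (ΔS fails)
(b) allowed
(c) allowed
(d) forbidden (ΔL, ΔJ fail)
(e) allowed
Total allowed: 3 of 5.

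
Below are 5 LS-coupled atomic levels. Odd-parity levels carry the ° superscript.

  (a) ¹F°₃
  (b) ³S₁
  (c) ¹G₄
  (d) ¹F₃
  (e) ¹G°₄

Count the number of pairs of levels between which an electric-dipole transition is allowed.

4

(a)–(b): forbidden (ΔS, ΔL, ΔJ).
(a)–(c): allowed.
(a)–(d): allowed.
(a)–(e): forbidden (parity).
(b)–(c): forbidden (parity, ΔS, ΔL, ΔJ).
(b)–(d): forbidden (parity, ΔS, ΔL, ΔJ).
(b)–(e): forbidden (ΔS, ΔL, ΔJ).
(c)–(d): forbidden (parity).
(c)–(e): allowed.
(d)–(e): allowed.
Allowed pairs: 4 of 10.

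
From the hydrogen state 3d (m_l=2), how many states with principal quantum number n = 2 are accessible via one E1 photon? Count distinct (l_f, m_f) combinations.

1

E1 requires Δl = ±1, so l_f ∈ {1, 3}; with 0 ≤ l_f ≤ n_f−1 = 1, the allowed l_f values are {1}.
For l_f = 1: m_f ∈ {m_i−1, m_i, m_i+1} ∩ [−1, 1] = {1} → 1 state.
Total: 1.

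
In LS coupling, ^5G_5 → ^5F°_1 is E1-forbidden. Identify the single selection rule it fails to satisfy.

ΔJ = 0, ±1 (not J=0↔0): J: 5 → 1, ΔJ = -4 — ✗.
ΔS = 0: S: 2 → 2 — ✓.
ΔL = 0, ±1 (not L=0↔0): L: 4 → 3, ΔL = -1 — ✓.
Parity must change: even → odd — ✓.

the ΔJ = 0, ±1 rule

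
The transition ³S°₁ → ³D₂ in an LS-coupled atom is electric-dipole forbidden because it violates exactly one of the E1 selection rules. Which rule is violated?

Parity must change: odd → even — ✓.
ΔS = 0: S: 1 → 1 — ✓.
ΔL = 0, ±1 (not L=0↔0): L: 0 → 2, ΔL = +2 — ✗.
ΔJ = 0, ±1 (not J=0↔0): J: 1 → 2, ΔJ = +1 — ✓.

the ΔL = 0, ±1 rule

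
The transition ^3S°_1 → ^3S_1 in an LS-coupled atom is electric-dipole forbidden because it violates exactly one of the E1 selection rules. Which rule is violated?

the L=0 ↔ L=0 exclusion

Parity must change: odd → even — ok.
ΔS = 0: S: 1 → 1 — ok.
ΔL = 0, ±1 (not L=0↔0): L: 0 → 0, ΔL = +0 — fails.
ΔJ = 0, ±1 (not J=0↔0): J: 1 → 1, ΔJ = +0 — ok.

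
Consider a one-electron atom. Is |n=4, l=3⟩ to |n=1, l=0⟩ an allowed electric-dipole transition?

forbidden

Initial l = 3, final l = 0, so Δl = -3. E1 requires Δl = ±1: violated.
The transition is electric-dipole forbidden.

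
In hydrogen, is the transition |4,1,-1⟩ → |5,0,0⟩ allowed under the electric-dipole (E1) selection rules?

allowed

Δl = 0 − 1 = -1; the E1 rule Δl = ±1 is satisfied.
Δm_l = 0 − (-1) = +1. E1 requires Δm_l = 0, ±1: satisfied.
All E1 selection rules are satisfied.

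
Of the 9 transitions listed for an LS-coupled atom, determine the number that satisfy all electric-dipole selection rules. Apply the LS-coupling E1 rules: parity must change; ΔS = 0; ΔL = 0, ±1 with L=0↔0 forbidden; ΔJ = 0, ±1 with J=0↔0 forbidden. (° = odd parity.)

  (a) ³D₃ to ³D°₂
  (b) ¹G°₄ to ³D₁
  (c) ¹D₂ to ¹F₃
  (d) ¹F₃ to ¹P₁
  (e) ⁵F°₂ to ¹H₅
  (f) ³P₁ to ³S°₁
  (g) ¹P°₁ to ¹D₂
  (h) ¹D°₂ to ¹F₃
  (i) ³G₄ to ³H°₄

(a) allowed
(b) forbidden (ΔS, ΔL, ΔJ fail)
(c) forbidden (parity fails)
(d) forbidden (parity, ΔL, ΔJ fail)
(e) forbidden (ΔS, ΔL, ΔJ fail)
(f) allowed
(g) allowed
(h) allowed
(i) allowed
Total allowed: 5 of 9.

5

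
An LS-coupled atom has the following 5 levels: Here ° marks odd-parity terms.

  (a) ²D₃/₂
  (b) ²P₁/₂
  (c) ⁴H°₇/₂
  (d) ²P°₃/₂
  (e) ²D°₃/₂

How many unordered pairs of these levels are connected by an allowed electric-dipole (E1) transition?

(a)–(b): forbidden (parity).
(a)–(c): forbidden (ΔS, ΔL, ΔJ).
(a)–(d): allowed.
(a)–(e): allowed.
(b)–(c): forbidden (ΔS, ΔL, ΔJ).
(b)–(d): allowed.
(b)–(e): allowed.
(c)–(d): forbidden (parity, ΔS, ΔL, ΔJ).
(c)–(e): forbidden (parity, ΔS, ΔL, ΔJ).
(d)–(e): forbidden (parity).
Allowed pairs: 4 of 10.

4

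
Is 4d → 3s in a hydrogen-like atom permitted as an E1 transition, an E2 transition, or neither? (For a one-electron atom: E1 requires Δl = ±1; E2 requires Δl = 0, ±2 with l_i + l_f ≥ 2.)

Δl = 0 − 2 = -2; l_i + l_f = 2.
E1 (Δl = ±1): not satisfied.
E2 (Δl = 0,±2, l_i+l_f ≥ 2): satisfied.

E2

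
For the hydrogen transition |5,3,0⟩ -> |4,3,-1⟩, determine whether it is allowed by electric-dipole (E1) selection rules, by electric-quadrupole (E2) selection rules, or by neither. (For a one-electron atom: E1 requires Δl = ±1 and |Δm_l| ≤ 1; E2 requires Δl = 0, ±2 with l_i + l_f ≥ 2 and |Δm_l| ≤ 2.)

Δl = 3 − 3 = +0; l_i + l_f = 6.
Δm_l = -1.
E1 (Δl = ±1, |Δm_l| ≤ 1): not satisfied.
E2 (Δl = 0,±2, l_i+l_f ≥ 2, |Δm_l| ≤ 2): satisfied.

E2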